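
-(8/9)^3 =-512/729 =-0.70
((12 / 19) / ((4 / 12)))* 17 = 612 / 19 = 32.21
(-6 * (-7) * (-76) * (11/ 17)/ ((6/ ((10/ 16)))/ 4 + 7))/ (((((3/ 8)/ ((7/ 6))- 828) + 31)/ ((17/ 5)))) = 983136/ 1048429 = 0.94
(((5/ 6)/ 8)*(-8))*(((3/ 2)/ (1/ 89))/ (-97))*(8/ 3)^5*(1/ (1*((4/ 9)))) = 911360/ 2619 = 347.98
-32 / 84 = -8 / 21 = -0.38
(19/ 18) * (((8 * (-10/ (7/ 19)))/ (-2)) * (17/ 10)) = 12274/ 63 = 194.83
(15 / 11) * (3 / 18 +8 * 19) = 415 / 2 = 207.50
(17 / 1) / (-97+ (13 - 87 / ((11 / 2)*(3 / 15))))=-187 / 1794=-0.10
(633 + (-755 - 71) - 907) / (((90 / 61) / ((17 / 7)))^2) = -11829059 / 3969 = -2980.36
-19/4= -4.75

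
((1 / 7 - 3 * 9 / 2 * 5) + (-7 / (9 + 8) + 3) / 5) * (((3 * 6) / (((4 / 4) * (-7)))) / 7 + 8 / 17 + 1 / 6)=-35766037 / 1982540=-18.04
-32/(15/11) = -352/15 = -23.47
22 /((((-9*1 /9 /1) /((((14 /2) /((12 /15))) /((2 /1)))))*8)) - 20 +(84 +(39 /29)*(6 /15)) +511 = 2614671 /4640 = 563.51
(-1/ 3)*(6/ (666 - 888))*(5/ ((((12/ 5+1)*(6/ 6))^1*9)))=25/ 16983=0.00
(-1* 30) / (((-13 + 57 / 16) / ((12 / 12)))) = 480 / 151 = 3.18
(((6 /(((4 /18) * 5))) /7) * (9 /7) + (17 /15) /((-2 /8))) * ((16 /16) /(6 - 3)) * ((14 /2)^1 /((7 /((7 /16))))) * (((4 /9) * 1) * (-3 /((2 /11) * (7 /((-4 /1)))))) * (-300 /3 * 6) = 572660 /441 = 1298.55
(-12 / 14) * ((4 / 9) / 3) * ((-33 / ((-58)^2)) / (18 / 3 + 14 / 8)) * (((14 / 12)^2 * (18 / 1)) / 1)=308 / 78213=0.00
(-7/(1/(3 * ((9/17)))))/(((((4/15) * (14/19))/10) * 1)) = -38475/68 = -565.81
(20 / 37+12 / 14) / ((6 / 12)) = 2.80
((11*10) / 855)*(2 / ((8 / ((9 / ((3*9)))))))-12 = -12301 / 1026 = -11.99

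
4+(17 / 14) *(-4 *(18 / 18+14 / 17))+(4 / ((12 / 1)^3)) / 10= -146873 / 30240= -4.86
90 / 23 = 3.91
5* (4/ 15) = 4/ 3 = 1.33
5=5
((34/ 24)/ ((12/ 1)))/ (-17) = -0.01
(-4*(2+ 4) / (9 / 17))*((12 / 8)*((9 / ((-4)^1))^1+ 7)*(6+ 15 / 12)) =-9367 / 4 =-2341.75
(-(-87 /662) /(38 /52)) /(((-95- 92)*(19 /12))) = -13572 /22344817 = -0.00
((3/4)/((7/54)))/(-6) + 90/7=333/28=11.89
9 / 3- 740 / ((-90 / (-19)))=-1379 / 9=-153.22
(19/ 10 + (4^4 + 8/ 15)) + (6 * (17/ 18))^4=1044541/ 810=1289.56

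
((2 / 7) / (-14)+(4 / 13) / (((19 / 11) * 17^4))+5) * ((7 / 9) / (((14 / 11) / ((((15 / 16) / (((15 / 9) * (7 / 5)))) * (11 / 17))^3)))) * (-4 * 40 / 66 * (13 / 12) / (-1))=4710784597385625 / 33544877943067904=0.14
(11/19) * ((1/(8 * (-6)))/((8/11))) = -121/7296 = -0.02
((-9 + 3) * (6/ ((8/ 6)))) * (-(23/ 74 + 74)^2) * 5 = 4082265135/ 5476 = 745483.04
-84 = -84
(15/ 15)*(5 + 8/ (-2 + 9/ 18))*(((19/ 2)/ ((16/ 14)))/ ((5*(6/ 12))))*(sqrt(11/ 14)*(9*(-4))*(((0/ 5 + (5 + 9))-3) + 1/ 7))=2223*sqrt(154)/ 70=394.10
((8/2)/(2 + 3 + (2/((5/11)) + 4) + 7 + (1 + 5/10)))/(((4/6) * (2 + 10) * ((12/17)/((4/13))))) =85/8541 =0.01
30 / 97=0.31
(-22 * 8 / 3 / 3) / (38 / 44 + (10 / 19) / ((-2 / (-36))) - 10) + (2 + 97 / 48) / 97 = -114095897 / 1969488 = -57.93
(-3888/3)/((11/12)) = -15552/11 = -1413.82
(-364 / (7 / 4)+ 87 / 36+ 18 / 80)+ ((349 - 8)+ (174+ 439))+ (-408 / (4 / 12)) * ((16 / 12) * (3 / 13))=580361 / 1560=372.03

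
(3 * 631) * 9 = 17037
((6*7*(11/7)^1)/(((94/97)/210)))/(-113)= -672210/5311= -126.57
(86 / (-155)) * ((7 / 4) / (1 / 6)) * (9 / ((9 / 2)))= -1806 / 155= -11.65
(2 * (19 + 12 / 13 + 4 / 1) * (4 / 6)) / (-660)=-0.05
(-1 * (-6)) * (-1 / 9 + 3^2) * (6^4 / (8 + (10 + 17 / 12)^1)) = 829440 / 233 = 3559.83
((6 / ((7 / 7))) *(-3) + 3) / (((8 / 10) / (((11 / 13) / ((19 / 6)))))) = -2475 / 494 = -5.01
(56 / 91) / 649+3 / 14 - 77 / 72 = -3632315 / 4252248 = -0.85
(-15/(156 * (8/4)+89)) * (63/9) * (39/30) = -273/802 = -0.34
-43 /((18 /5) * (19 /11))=-2365 /342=-6.92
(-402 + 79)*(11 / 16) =-3553 / 16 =-222.06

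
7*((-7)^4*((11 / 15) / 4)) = 3081.28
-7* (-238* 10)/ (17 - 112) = -3332/ 19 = -175.37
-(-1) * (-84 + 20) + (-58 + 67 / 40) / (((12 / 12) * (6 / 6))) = -4813 / 40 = -120.32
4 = 4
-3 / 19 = -0.16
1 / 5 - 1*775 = -3874 / 5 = -774.80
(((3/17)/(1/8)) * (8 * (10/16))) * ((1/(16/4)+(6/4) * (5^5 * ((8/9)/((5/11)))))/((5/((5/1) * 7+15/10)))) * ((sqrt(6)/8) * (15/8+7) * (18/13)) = 5131309941 * sqrt(6)/7072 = 1777303.60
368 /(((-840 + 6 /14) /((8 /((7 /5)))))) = -14720 /5877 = -2.50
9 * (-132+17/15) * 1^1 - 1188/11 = -6429/5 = -1285.80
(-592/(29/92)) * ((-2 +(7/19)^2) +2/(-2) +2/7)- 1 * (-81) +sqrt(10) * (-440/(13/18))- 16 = 359650819/73283- 7920 * sqrt(10)/13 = 2981.14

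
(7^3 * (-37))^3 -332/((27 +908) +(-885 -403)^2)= -3392844556133960441/1659879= -2044031255371.00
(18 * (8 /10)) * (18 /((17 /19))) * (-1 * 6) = -147744 /85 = -1738.16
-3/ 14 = -0.21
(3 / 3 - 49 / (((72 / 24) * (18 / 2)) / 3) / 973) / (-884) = -311 / 276471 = -0.00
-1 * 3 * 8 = -24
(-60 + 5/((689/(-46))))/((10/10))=-41570/689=-60.33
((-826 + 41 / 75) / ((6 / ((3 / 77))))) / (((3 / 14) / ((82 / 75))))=-5076538 / 185625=-27.35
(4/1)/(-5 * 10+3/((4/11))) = -16/167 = -0.10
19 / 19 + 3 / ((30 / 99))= 109 / 10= 10.90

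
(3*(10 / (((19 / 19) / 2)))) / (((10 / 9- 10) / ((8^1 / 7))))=-54 / 7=-7.71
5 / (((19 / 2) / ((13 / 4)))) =65 / 38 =1.71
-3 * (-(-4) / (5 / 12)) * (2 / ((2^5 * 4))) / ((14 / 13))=-117 / 280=-0.42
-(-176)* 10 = 1760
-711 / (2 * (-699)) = 237 / 466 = 0.51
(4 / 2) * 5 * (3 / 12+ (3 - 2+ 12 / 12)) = 45 / 2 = 22.50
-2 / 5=-0.40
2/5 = 0.40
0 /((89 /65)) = 0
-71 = -71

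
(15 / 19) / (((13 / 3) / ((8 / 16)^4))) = 45 / 3952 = 0.01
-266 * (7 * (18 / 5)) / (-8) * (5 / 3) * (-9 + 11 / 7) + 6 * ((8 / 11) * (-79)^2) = 185454 / 11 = 16859.45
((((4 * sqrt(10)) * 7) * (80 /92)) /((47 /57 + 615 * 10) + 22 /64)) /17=0.00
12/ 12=1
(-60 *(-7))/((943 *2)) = 0.22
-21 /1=-21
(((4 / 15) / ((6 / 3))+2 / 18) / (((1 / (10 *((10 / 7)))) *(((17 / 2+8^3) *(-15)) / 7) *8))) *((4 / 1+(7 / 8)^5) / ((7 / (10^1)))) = -301235 / 119390208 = -0.00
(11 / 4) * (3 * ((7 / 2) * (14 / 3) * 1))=539 / 4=134.75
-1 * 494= -494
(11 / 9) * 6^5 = 9504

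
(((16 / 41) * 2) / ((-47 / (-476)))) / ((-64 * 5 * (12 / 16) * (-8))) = 119 / 28905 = 0.00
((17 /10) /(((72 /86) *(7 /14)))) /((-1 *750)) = -731 /135000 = -0.01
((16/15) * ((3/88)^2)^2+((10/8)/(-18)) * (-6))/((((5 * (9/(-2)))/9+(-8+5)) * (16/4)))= -23425681/1236871680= -0.02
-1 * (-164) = 164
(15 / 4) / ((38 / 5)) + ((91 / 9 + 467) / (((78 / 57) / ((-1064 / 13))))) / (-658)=476602261 / 10866024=43.86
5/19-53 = -1002/19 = -52.74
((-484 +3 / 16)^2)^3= 215170339320767211940441 / 16777216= 12825151641414595.36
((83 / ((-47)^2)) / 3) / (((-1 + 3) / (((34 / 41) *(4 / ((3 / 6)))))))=11288 / 271707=0.04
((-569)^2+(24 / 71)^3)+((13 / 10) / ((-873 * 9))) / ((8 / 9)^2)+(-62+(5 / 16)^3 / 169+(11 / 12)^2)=350064832437958243999 / 1081448759439360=323699.88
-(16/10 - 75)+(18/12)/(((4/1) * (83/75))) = 244813/3320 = 73.74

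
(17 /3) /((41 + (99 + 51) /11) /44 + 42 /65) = 534820 /178179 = 3.00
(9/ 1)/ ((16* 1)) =9/ 16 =0.56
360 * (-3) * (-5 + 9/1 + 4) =-8640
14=14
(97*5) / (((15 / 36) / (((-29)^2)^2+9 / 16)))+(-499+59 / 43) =141603341473 / 172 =823275241.12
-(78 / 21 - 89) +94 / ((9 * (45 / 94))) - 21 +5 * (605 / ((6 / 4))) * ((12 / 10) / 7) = 174886 / 405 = 431.82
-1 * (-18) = 18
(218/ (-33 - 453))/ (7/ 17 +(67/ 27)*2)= -1853/ 22203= -0.08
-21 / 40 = -0.52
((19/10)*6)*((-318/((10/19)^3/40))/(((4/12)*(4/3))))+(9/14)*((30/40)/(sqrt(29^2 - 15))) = -559468053/250+27*sqrt(826)/46256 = -2237872.20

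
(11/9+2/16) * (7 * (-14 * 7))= -33271/36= -924.19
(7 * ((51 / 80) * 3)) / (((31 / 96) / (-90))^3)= -8634569932800 / 29791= -289838203.91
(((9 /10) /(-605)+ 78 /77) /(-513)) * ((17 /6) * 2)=-242743 /21725550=-0.01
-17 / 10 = -1.70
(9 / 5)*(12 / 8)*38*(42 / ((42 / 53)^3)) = 8485989 / 980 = 8659.17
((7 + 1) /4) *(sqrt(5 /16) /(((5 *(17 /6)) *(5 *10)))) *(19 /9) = 19 *sqrt(5) /12750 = 0.00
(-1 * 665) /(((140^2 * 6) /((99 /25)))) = -627 /28000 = -0.02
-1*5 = -5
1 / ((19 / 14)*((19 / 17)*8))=119 / 1444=0.08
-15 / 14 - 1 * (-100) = 1385 / 14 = 98.93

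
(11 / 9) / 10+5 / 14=151 / 315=0.48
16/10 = 8/5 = 1.60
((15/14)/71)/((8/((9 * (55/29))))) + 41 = 9462353/230608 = 41.03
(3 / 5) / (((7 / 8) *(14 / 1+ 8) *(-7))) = -12 / 2695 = -0.00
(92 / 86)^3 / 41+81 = 264140083 / 3259787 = 81.03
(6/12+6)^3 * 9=19773/8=2471.62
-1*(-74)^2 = -5476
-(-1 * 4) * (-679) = -2716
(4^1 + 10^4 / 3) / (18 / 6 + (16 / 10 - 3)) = 12515 / 6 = 2085.83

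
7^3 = 343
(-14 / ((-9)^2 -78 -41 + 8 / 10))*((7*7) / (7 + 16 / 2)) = 343 / 279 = 1.23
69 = 69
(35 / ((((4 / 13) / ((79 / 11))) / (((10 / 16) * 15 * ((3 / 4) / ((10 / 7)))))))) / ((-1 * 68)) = -11322675 / 191488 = -59.13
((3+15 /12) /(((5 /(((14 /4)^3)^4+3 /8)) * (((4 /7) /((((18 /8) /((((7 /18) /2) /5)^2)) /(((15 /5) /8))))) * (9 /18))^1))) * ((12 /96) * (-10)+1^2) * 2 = -285891818862735 /14336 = -19942230668.44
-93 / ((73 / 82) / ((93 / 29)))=-709218 / 2117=-335.01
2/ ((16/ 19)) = 19/ 8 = 2.38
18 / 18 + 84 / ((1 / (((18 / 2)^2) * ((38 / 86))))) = 129319 / 43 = 3007.42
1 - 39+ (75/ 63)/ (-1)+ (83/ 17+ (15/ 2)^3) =1106891/ 2856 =387.57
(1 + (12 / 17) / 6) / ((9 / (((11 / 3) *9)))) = 209 / 51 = 4.10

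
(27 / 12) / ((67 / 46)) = 1.54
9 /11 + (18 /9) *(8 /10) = 133 /55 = 2.42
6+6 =12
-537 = -537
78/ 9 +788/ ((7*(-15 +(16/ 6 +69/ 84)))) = -3226/ 2901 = -1.11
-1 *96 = -96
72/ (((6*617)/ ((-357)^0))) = 12/ 617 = 0.02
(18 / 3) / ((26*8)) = 0.03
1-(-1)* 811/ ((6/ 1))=817/ 6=136.17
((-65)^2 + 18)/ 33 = 4243/ 33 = 128.58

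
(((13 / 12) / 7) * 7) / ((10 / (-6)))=-13 / 20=-0.65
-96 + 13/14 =-95.07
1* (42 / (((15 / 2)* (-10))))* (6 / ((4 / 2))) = -1.68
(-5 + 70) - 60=5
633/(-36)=-211/12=-17.58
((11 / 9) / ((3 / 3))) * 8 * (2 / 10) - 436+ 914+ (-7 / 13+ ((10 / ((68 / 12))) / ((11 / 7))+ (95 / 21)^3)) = 64514567932 / 112567455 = 573.12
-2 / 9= -0.22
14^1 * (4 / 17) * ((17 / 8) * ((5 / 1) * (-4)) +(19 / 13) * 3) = -27748 / 221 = -125.56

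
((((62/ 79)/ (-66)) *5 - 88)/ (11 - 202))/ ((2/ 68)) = 7805414/ 497937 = 15.68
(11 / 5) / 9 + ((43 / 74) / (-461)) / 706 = 264927389 / 1083801780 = 0.24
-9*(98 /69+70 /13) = -18312 /299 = -61.24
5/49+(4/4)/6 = 79/294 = 0.27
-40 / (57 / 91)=-3640 / 57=-63.86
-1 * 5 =-5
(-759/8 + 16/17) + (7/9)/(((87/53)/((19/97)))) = -969315361/10329336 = -93.84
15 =15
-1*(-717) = 717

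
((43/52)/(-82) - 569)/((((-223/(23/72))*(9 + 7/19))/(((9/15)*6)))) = 0.31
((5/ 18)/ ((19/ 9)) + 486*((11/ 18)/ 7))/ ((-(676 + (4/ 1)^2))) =-11321/ 184072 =-0.06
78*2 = 156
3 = 3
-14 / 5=-2.80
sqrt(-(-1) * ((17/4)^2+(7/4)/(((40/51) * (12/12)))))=sqrt(32470)/40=4.50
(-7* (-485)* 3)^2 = 103734225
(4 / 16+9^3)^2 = 8508889 / 16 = 531805.56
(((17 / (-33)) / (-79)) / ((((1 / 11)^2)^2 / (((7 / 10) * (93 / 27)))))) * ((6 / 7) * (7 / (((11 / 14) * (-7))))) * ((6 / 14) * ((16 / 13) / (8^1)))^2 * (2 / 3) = -1020272 / 1401855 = -0.73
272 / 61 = 4.46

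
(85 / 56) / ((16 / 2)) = 85 / 448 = 0.19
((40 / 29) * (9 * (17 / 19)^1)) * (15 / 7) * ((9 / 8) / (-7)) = -103275 / 26999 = -3.83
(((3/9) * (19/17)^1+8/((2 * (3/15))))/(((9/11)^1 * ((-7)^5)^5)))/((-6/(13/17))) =148577/62786150635427508725982126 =0.00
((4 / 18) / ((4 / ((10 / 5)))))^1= 1 / 9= 0.11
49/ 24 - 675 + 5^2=-15551/ 24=-647.96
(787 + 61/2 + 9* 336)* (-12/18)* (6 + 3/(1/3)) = -38415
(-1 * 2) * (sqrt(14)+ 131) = -262 - 2 * sqrt(14) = -269.48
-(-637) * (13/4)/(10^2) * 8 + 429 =29731/50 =594.62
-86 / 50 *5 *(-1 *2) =86 / 5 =17.20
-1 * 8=-8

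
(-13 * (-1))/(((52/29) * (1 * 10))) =29/40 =0.72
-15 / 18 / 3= -5 / 18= -0.28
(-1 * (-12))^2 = 144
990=990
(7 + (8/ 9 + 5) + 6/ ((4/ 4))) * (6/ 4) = 28.33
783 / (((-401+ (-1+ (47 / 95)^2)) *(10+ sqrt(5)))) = -25650 / 125029+ 2565 *sqrt(5) / 125029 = -0.16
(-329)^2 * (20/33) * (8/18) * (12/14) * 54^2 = 801601920/11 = 72872901.82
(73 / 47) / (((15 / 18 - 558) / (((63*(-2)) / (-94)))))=-27594 / 7384687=-0.00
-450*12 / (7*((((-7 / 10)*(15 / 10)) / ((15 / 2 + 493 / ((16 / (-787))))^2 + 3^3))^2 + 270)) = -169750296978521517898567500 / 59412603942482531265201089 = -2.86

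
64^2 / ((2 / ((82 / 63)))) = 167936 / 63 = 2665.65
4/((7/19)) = 76/7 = 10.86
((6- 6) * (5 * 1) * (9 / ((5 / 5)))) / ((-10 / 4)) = 0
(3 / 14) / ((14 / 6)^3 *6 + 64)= 0.00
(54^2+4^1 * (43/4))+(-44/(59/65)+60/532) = 22839778/7847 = 2910.64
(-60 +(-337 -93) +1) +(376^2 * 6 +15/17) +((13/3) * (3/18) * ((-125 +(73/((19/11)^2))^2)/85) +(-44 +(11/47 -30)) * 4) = 3971015087899892/4685691555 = 847476.84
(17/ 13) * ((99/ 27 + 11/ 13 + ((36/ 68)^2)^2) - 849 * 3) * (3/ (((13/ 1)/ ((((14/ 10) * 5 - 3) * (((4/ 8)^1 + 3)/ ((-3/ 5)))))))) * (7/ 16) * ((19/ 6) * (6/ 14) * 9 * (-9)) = -74346590953845/ 86350888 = -860982.36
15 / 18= 0.83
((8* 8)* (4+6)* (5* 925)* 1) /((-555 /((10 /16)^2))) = -6250 /3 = -2083.33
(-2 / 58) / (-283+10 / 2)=1 / 8062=0.00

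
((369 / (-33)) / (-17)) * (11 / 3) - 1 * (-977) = 16650 / 17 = 979.41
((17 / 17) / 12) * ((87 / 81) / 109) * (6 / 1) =29 / 5886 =0.00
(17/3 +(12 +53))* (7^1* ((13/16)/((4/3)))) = 4823/16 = 301.44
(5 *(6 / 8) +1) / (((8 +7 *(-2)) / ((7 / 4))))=-133 / 96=-1.39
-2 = -2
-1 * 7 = -7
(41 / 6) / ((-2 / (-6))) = 41 / 2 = 20.50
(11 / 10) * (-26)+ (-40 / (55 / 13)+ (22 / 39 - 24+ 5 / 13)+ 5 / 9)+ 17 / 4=-1449169 / 25740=-56.30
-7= -7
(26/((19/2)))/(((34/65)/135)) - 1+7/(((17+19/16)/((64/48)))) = 199037675/281979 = 705.86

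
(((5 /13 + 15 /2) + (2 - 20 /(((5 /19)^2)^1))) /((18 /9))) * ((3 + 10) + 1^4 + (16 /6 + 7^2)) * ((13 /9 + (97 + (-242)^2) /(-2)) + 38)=3766080303497 /14040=268239337.86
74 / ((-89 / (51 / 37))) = -102 / 89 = -1.15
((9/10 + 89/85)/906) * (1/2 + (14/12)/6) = 1655/1108944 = 0.00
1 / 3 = 0.33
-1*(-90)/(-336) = -15/56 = -0.27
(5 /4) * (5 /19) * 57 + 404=422.75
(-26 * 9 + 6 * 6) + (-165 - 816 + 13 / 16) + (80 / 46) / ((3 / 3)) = -1176.45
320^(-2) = 1/102400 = 0.00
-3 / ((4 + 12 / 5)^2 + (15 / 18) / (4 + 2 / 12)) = -25 / 343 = -0.07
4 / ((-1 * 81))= -4 / 81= -0.05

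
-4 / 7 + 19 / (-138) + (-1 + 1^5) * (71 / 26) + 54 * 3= 161.29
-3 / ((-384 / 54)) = 27 / 64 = 0.42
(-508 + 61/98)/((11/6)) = -276.75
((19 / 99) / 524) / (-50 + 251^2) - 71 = -231860871377 / 3265646076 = -71.00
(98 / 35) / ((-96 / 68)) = -119 / 60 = -1.98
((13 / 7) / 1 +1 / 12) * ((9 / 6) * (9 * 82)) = 60147 / 28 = 2148.11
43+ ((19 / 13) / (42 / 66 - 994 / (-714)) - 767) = -10700197 / 14794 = -723.28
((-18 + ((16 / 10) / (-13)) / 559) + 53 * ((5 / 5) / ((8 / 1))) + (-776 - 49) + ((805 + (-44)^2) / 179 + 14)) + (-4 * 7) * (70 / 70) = -43449731471 / 52031720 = -835.06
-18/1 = -18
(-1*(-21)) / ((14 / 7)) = 21 / 2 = 10.50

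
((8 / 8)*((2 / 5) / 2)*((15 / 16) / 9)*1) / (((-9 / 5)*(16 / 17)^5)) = -7099285 / 452984832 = -0.02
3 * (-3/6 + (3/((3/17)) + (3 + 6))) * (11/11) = 76.50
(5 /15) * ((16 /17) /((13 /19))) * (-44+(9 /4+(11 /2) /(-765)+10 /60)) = -9672292 /507195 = -19.07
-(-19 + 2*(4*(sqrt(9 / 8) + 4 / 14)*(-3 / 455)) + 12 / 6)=18*sqrt(2) / 455 + 54193 / 3185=17.07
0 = 0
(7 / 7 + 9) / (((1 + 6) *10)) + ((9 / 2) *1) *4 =127 / 7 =18.14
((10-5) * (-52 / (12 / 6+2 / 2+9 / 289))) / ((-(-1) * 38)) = -18785 / 8322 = -2.26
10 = 10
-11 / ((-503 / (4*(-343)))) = -15092 / 503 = -30.00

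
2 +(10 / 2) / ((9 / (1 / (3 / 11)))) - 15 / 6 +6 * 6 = 2027 / 54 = 37.54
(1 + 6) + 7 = 14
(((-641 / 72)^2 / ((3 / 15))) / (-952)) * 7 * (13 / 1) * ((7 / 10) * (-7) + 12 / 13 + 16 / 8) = 105596417 / 1410048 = 74.89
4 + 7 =11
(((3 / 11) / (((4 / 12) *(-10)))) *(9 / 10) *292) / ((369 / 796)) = -522972 / 11275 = -46.38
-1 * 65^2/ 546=-325/ 42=-7.74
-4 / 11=-0.36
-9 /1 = -9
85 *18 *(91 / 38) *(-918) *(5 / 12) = -53255475 / 38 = -1401459.87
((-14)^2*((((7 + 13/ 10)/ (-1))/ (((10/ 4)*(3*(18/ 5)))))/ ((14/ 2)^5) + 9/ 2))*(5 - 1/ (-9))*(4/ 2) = 3757357648/ 416745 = 9015.96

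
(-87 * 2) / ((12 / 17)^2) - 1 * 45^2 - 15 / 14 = -399047 / 168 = -2375.28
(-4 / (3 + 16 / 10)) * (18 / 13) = -360 / 299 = -1.20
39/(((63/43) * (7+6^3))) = 559/4683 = 0.12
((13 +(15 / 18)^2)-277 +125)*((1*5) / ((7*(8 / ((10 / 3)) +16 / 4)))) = -124475 / 8064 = -15.44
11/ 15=0.73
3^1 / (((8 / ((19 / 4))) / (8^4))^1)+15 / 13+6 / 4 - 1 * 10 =189505 / 26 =7288.65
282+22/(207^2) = 12083440/42849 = 282.00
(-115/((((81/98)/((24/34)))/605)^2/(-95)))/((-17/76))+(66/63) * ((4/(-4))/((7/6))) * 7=-326900783511349388/25071039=-13038980295.61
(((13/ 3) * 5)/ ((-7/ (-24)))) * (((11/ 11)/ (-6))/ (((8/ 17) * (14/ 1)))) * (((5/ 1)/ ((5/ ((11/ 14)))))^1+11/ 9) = -279565/ 74088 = -3.77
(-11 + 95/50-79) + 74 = -141/10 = -14.10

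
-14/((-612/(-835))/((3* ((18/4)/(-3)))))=5845/68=85.96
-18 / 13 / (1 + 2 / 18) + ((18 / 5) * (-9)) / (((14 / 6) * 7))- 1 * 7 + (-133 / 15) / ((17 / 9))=-808057 / 54145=-14.92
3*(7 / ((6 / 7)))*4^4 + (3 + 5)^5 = 39040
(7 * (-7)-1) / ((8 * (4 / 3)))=-75 / 16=-4.69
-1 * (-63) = 63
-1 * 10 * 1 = -10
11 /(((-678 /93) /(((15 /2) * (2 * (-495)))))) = 2531925 /226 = 11203.21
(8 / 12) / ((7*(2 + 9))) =2 / 231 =0.01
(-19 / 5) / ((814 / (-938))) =4.38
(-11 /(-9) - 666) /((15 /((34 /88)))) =-101711 /5940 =-17.12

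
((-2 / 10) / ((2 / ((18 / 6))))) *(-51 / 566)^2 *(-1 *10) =7803 / 320356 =0.02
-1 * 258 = -258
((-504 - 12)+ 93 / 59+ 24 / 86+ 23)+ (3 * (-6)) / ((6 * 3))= -1248571 / 2537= -492.14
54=54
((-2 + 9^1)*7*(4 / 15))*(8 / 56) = 28 / 15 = 1.87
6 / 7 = 0.86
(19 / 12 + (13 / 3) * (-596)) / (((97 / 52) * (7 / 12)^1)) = -1610596 / 679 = -2372.01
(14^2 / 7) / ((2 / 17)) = 238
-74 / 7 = -10.57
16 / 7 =2.29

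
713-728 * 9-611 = -6450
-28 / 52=-7 / 13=-0.54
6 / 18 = 1 / 3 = 0.33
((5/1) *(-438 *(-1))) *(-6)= -13140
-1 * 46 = -46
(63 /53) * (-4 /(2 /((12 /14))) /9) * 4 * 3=-144 /53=-2.72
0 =0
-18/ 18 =-1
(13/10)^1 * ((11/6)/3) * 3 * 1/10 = 143/600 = 0.24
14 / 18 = 7 / 9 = 0.78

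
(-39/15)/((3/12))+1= -47/5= -9.40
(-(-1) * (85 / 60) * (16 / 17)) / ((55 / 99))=12 / 5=2.40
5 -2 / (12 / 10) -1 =7 / 3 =2.33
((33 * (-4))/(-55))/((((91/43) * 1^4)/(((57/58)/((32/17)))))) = 125001/211120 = 0.59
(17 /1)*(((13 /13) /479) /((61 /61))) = 17 /479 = 0.04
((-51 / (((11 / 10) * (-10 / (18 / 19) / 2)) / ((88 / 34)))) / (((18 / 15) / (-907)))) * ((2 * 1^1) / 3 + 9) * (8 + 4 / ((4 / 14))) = -3654732.63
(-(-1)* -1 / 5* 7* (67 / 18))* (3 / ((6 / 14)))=-36.48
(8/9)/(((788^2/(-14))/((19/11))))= -133/3842091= -0.00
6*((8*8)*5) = 1920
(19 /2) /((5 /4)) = 38 /5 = 7.60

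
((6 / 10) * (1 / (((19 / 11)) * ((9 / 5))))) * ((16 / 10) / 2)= 44 / 285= 0.15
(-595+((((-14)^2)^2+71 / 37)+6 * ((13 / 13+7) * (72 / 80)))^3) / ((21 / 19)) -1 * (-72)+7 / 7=6844386565601105309917 / 132964125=51475437946898.12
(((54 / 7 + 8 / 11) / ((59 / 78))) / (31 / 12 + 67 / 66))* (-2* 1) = -48672 / 7847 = -6.20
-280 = -280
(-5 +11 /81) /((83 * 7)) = -394 /47061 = -0.01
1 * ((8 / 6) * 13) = 52 / 3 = 17.33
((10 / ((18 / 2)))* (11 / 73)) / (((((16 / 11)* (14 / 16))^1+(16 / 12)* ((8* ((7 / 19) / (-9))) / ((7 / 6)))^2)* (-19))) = -34485 / 5391853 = -0.01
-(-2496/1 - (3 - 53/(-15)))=37538/15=2502.53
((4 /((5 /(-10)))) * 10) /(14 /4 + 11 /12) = -18.11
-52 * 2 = -104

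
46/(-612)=-23/306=-0.08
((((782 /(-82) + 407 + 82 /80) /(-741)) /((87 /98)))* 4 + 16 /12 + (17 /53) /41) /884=-378901201 /309591808110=-0.00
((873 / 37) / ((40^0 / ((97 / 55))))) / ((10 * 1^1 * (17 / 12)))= 508086 / 172975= 2.94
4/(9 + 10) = 4/19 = 0.21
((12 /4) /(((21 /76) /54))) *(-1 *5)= -2931.43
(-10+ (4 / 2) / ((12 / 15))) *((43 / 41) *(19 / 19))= -645 / 82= -7.87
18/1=18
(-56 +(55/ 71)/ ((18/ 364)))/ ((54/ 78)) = -335062/ 5751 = -58.26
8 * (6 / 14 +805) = 45104 / 7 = 6443.43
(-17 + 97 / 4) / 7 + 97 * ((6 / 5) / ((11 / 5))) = 16615 / 308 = 53.94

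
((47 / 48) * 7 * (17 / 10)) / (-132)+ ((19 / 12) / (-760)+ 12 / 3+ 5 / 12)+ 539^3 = 1984318913191 / 12672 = 156590823.33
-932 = -932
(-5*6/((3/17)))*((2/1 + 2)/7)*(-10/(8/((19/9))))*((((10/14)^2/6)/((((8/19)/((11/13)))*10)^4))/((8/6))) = 616293612803/23112661598208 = 0.03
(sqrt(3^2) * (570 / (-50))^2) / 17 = 9747 / 425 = 22.93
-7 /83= -0.08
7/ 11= 0.64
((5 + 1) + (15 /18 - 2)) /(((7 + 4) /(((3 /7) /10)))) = 0.02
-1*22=-22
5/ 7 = 0.71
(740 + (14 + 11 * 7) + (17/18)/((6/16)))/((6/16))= 2222.72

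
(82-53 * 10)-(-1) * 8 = -440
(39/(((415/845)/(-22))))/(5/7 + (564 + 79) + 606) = -169169/121014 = -1.40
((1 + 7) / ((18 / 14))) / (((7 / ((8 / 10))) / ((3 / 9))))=32 / 135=0.24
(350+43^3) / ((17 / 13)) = 1038141 / 17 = 61067.12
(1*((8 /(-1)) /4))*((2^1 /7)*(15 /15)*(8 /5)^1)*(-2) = 64 /35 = 1.83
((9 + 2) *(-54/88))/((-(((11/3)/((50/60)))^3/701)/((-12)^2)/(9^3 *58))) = 450152670375/1331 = 338206363.92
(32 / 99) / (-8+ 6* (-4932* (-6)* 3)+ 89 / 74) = 2368 / 3902188059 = 0.00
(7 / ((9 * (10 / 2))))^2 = 49 / 2025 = 0.02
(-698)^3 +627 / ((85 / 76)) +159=-28905752153 / 85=-340067672.39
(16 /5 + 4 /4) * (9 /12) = 3.15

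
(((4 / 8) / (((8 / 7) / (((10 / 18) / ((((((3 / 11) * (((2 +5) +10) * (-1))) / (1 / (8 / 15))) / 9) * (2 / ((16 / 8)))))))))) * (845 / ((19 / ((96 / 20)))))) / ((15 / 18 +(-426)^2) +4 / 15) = -697125 / 669909752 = -0.00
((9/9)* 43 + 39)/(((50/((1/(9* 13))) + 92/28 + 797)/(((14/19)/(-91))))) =-287/2874586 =-0.00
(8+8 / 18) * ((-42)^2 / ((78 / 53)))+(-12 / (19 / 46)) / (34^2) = 2167533922 / 214149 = 10121.62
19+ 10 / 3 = 67 / 3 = 22.33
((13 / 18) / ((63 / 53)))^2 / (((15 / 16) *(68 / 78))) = 12342746 / 27326565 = 0.45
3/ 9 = 1/ 3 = 0.33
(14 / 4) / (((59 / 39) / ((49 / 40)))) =13377 / 4720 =2.83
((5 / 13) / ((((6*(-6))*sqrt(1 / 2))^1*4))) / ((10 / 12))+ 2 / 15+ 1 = 17 / 15 - sqrt(2) / 312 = 1.13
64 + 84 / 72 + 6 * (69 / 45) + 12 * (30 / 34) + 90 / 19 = 869113 / 9690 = 89.69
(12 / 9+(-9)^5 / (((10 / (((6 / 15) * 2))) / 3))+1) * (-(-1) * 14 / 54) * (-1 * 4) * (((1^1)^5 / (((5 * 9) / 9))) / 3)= 29755796 / 30375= 979.61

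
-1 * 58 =-58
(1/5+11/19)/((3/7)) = 518/285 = 1.82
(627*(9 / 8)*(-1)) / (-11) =513 / 8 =64.12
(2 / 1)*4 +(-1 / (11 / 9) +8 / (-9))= 623 / 99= 6.29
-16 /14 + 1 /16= -121 /112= -1.08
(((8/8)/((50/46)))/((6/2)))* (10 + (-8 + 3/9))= 161/225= 0.72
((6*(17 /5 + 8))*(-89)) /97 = -30438 /485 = -62.76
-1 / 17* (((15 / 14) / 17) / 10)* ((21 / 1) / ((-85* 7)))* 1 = 9 / 687820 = 0.00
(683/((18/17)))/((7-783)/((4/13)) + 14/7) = -11611/45360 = -0.26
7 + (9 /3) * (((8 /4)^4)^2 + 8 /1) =799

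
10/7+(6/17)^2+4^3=132614/2023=65.55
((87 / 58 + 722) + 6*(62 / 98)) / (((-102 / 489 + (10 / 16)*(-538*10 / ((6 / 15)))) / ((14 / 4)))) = -11617825 / 38367077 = -0.30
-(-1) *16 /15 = 16 /15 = 1.07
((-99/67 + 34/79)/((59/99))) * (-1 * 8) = 4390056/312287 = 14.06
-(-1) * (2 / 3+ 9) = 29 / 3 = 9.67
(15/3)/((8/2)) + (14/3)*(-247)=-13817/12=-1151.42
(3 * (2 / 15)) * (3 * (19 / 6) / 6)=19 / 30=0.63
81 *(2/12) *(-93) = -2511/2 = -1255.50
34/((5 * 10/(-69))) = -1173/25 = -46.92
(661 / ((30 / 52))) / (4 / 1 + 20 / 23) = 197639 / 840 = 235.28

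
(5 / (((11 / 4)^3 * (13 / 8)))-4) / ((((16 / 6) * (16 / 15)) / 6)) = -2249505 / 276848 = -8.13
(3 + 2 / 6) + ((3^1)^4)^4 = 129140173 / 3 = 43046724.33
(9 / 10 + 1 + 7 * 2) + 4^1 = 199 / 10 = 19.90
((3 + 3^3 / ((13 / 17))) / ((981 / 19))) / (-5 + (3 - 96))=-1577 / 208299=-0.01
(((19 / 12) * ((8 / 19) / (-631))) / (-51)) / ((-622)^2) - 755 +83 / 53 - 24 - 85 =-853637104213201 / 989799963318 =-862.43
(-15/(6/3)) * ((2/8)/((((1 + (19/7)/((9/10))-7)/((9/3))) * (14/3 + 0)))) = 1215/3008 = 0.40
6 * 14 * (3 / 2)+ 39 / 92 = 11631 / 92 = 126.42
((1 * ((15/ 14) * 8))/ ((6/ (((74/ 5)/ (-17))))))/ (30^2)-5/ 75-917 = -24554497/ 26775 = -917.07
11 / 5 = 2.20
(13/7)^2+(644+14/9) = 286211/441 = 649.00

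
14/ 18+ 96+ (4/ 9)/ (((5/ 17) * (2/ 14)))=4831/ 45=107.36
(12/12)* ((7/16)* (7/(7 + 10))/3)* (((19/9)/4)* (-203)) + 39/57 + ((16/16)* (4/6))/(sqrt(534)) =-3208979/558144 + sqrt(534)/801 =-5.72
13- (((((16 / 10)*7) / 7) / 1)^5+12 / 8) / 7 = 493839 / 43750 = 11.29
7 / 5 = 1.40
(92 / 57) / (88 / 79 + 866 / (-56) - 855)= -203504 / 109611171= -0.00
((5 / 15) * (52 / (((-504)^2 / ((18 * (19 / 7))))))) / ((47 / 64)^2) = 126464 / 20457549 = 0.01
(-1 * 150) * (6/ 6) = -150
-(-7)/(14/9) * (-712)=-3204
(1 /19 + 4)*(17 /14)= 187 /38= 4.92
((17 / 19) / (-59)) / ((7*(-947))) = 17 / 7431109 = 0.00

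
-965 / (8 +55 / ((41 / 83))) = -39565 / 4893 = -8.09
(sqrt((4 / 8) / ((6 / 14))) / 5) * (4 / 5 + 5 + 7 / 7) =17 * sqrt(42) / 75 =1.47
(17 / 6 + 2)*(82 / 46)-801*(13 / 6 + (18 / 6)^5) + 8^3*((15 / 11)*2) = -147984902 / 759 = -194973.52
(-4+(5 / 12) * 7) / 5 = -13 / 60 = -0.22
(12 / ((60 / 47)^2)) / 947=2209 / 284100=0.01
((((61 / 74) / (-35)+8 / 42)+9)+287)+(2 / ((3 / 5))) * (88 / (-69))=156504773 / 536130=291.92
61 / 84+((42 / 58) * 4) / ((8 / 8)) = 8825 / 2436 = 3.62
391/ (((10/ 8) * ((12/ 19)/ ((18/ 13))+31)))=89148/ 8965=9.94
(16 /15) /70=8 /525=0.02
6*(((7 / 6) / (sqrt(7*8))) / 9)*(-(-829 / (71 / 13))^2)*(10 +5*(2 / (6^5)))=-4516248902165*sqrt(14) / 705578688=-23949.50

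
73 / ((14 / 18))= 657 / 7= 93.86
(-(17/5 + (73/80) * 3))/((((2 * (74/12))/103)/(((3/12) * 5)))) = -151719/2368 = -64.07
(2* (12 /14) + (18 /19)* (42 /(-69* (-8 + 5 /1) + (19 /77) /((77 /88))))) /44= 7081422 /163453675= 0.04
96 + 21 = 117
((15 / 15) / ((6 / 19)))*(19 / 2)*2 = 361 / 6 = 60.17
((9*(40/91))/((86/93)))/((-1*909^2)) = -620/119749539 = -0.00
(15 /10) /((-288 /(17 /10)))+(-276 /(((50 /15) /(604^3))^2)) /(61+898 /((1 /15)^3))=-11578290884675661657079 /29095785600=-397937042974.21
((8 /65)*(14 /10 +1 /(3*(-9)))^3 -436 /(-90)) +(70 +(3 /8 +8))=106869229381 /1279395000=83.53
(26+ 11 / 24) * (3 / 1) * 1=635 / 8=79.38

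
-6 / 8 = -3 / 4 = -0.75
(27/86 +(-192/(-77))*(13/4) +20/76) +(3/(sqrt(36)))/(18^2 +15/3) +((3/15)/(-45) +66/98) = 43548670364/4656838725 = 9.35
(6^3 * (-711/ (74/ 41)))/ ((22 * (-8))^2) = -787077/ 286528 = -2.75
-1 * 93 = -93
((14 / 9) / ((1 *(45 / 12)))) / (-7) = -8 / 135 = -0.06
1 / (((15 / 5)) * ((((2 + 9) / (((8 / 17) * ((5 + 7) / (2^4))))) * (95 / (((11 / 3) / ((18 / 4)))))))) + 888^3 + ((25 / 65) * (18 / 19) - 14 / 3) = 396934216730512 / 566865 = 700227067.70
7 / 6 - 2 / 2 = 1 / 6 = 0.17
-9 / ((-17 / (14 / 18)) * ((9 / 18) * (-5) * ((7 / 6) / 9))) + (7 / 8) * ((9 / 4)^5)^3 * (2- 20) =-1102547476223313363 / 365072220160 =-3020080.45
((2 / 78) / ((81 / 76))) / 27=76 / 85293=0.00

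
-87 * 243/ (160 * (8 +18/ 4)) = -21141/ 2000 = -10.57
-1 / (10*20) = -1 / 200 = -0.00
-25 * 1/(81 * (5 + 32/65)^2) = -105625/10323369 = -0.01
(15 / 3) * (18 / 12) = 7.50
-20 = -20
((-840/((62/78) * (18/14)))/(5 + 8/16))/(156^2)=-245/39897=-0.01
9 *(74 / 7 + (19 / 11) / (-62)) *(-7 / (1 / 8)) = -1812060 / 341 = -5313.96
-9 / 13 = -0.69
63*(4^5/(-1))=-64512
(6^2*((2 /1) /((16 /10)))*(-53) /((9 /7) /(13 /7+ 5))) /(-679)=12720 /679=18.73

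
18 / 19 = 0.95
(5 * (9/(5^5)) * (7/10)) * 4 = 126/3125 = 0.04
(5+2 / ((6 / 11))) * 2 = 52 / 3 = 17.33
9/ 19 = 0.47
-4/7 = -0.57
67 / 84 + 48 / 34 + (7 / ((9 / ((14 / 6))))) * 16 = 401579 / 12852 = 31.25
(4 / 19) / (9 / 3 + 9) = 1 / 57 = 0.02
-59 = -59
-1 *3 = -3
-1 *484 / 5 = -484 / 5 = -96.80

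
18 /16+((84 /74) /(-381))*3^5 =15075 /37592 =0.40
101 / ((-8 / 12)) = -303 / 2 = -151.50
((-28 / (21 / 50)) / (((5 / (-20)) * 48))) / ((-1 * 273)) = -50 / 2457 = -0.02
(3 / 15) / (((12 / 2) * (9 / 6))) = 1 / 45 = 0.02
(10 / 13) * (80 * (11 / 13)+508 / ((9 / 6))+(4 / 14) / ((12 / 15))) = 1110335 / 3549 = 312.86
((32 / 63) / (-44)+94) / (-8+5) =-65134 / 2079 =-31.33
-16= -16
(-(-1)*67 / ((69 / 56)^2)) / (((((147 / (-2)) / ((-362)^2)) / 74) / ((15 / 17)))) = -415818337280 / 80937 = -5137555.60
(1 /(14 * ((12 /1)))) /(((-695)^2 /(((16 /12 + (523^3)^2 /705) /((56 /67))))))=1371149898674660543 /3203730936000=427985.35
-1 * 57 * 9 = -513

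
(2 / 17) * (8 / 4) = 4 / 17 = 0.24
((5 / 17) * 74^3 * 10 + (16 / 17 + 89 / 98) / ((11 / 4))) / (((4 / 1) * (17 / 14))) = 321199793 / 1309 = 245377.99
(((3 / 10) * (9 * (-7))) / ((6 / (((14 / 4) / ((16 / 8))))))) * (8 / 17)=-441 / 170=-2.59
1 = 1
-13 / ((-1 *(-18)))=-13 / 18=-0.72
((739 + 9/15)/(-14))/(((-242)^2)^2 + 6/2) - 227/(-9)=27249300959914/1080368761185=25.22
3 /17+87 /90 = 1.14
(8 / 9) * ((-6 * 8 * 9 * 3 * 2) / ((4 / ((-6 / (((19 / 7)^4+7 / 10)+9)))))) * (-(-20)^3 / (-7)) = -94832640000 / 1536107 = -61735.70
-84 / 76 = -21 / 19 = -1.11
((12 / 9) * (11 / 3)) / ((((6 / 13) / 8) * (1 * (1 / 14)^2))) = 448448 / 27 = 16609.19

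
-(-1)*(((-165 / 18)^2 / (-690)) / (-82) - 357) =-145432627 / 407376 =-357.00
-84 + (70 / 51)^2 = -213584 / 2601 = -82.12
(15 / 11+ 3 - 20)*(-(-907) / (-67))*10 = 2116.74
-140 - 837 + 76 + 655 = -246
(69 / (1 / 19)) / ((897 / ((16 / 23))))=304 / 299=1.02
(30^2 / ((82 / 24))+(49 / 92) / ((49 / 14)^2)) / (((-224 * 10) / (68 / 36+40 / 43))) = -0.33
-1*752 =-752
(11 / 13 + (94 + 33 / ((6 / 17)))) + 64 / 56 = 34487 / 182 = 189.49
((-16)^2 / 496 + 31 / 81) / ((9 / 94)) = 212158 / 22599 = 9.39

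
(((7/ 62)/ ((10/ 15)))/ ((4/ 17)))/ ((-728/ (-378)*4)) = 9639/ 103168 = 0.09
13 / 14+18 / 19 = 499 / 266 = 1.88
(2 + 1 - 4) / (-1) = 1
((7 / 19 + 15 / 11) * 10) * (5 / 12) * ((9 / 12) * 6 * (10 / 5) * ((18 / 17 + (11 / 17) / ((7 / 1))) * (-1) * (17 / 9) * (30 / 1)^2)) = -185977500 / 1463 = -127120.64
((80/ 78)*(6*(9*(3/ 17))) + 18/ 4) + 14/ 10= 34639/ 2210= 15.67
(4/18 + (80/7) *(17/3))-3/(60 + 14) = 302767/4662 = 64.94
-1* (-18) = 18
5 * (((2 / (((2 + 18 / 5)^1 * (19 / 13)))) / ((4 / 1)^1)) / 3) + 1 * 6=19477 / 3192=6.10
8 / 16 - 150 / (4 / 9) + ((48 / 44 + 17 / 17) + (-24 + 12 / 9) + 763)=13379 / 33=405.42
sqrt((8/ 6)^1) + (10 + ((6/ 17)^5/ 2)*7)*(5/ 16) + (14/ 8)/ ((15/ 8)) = 2*sqrt(3)/ 3 + 692490959/ 170382840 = 5.22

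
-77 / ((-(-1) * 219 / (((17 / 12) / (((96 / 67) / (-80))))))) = 438515 / 15768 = 27.81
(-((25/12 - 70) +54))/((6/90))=835/4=208.75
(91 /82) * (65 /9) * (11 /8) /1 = 65065 /5904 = 11.02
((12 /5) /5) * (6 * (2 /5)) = 144 /125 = 1.15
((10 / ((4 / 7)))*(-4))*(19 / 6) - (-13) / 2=-1291 / 6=-215.17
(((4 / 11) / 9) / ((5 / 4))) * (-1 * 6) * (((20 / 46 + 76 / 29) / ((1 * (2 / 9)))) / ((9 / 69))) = -32608 / 1595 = -20.44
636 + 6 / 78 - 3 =8230 / 13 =633.08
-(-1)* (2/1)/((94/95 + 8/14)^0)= 2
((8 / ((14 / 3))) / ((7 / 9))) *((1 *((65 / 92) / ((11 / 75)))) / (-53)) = -131625 / 657041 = -0.20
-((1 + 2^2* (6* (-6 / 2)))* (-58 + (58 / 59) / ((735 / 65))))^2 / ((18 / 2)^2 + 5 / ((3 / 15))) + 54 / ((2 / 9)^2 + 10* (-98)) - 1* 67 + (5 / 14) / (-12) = -6311903025597096689 / 39556129049514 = -159568.27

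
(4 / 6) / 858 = 1 / 1287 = 0.00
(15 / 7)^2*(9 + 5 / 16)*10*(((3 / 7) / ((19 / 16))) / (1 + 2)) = 51.44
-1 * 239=-239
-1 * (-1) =1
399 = 399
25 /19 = 1.32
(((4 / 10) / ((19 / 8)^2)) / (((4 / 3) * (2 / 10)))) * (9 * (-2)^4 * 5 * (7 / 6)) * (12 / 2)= 483840 / 361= 1340.28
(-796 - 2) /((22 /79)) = -31521 /11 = -2865.55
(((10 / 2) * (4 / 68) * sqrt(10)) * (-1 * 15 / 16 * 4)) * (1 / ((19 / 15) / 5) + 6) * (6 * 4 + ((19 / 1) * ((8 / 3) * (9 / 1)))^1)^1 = -1701000 * sqrt(10) / 323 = -16653.36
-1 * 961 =-961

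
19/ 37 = 0.51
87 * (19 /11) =1653 /11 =150.27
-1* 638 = -638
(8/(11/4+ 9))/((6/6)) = 32/47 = 0.68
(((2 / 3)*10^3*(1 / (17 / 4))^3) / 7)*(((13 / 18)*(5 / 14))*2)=4160000 / 6499899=0.64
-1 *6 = -6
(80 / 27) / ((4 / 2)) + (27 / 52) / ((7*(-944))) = 13743911 / 9277632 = 1.48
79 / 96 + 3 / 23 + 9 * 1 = 21977 / 2208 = 9.95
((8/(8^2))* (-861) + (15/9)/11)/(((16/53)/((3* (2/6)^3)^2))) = -1503769/342144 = -4.40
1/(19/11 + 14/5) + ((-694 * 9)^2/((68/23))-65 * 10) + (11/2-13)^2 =223414629497/16932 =13194816.29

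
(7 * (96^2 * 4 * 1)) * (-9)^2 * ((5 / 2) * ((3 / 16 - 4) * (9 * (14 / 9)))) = -2789095680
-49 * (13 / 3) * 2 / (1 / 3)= -1274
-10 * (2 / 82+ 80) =-32810 / 41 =-800.24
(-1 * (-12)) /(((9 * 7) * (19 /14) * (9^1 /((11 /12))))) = 22 /1539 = 0.01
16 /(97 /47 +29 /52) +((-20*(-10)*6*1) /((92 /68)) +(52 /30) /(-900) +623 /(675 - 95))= 51584116042331 /57691831500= 894.13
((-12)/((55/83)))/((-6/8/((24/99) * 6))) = 21248/605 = 35.12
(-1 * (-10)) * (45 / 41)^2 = 20250 / 1681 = 12.05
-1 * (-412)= 412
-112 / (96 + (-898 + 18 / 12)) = 224 / 1601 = 0.14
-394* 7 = -2758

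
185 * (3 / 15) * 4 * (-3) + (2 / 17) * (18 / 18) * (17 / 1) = -442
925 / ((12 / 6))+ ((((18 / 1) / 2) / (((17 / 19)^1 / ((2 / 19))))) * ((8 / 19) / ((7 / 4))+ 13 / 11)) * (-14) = 3136693 / 7106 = 441.41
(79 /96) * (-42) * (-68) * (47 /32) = 441847 /128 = 3451.93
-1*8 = -8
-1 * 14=-14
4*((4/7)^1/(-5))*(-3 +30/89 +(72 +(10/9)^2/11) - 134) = 16380176/555093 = 29.51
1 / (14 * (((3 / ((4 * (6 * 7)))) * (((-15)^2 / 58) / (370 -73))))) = 7656 / 25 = 306.24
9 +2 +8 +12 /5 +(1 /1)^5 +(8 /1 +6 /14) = 1079 /35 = 30.83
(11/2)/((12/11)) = 121/24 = 5.04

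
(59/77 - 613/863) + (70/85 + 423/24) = 167230935/9037336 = 18.50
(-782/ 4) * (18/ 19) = -3519/ 19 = -185.21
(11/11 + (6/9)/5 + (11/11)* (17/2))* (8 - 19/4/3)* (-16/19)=-44506/855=-52.05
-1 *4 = -4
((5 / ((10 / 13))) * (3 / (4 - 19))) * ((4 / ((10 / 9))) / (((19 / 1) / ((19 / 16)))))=-117 / 400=-0.29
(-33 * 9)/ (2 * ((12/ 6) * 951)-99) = -99/ 1235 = -0.08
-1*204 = -204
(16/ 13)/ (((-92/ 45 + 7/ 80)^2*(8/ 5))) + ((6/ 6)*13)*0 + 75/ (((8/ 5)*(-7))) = -9387940875/ 1445284568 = -6.50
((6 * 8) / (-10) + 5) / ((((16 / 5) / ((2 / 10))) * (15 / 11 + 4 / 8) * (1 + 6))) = 11 / 11480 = 0.00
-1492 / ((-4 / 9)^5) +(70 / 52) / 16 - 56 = 286142513 / 3328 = 85980.32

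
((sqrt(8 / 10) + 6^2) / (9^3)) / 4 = sqrt(5) / 7290 + 1 / 81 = 0.01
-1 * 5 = -5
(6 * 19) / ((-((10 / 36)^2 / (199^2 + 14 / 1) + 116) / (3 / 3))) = -292643928 / 297778037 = -0.98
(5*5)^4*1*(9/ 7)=3515625/ 7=502232.14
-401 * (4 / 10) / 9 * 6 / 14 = -802 / 105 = -7.64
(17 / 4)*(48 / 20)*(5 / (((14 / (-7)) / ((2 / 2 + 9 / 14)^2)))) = -26979 / 392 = -68.82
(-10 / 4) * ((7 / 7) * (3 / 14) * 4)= -15 / 7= -2.14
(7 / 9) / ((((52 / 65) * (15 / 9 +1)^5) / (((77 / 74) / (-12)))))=-24255 / 38797312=-0.00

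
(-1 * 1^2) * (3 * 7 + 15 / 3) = -26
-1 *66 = -66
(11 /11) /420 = 1 /420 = 0.00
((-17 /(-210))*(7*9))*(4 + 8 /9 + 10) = 1139 /15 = 75.93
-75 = -75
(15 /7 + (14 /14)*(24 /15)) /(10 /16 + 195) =1048 /54775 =0.02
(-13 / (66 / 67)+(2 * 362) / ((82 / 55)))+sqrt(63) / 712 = 3 * sqrt(7) / 712+1278349 / 2706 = 472.42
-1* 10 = -10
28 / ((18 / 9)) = 14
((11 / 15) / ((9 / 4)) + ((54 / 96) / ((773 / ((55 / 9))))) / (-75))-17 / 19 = -18046793 / 31723920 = -0.57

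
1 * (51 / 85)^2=9 / 25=0.36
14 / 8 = 7 / 4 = 1.75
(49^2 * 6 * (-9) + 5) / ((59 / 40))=-5185960 / 59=-87897.63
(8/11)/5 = 8/55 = 0.15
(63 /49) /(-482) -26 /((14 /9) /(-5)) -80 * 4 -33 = -269.43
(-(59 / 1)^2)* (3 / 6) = -3481 / 2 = -1740.50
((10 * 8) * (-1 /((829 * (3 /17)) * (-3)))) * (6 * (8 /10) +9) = 6256 /2487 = 2.52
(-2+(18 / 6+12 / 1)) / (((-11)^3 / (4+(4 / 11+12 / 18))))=-2158 / 43923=-0.05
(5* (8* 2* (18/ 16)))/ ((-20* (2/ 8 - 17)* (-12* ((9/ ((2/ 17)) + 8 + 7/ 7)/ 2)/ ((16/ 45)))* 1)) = -32/ 171855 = -0.00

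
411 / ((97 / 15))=63.56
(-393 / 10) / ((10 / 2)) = -7.86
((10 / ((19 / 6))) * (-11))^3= -287496000 / 6859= -41915.15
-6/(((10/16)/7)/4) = -1344/5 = -268.80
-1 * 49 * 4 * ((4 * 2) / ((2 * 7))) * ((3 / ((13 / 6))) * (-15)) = 30240 / 13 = 2326.15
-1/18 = -0.06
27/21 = 9/7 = 1.29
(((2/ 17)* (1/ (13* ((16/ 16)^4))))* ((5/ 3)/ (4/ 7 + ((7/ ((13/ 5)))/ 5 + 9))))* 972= 567/ 391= 1.45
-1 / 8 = -0.12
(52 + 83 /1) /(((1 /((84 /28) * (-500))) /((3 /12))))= -50625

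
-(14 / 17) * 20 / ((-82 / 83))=11620 / 697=16.67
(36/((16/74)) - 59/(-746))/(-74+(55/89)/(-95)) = -105068594/46679085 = -2.25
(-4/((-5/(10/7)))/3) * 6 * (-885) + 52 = -13796/7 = -1970.86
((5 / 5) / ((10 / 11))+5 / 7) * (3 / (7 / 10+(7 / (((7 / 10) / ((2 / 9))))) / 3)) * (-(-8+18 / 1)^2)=-1028700 / 2723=-377.78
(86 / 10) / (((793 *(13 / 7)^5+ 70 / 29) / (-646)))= -13539080534 / 42699008055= -0.32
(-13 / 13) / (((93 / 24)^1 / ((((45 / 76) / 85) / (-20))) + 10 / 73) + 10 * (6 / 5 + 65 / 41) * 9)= 0.00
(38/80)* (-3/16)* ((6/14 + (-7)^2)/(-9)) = 3287/6720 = 0.49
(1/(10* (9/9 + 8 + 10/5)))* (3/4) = 3/440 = 0.01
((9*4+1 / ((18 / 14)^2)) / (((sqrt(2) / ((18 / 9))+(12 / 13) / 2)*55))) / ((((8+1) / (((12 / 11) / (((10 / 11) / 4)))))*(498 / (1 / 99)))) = -123344 / 10652559885+400868*sqrt(2) / 31957679655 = 0.00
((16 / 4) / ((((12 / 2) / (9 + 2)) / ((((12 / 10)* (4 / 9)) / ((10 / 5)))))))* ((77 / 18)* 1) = 3388 / 405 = 8.37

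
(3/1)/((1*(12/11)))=11/4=2.75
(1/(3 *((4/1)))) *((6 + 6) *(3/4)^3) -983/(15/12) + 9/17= -4272841/5440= -785.45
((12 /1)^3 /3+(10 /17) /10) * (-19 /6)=-186067 /102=-1824.19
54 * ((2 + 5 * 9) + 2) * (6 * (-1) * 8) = -127008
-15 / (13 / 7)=-105 / 13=-8.08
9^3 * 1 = 729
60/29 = 2.07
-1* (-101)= 101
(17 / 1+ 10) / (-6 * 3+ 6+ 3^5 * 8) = 9 / 644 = 0.01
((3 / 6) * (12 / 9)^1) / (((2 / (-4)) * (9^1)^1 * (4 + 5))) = -4 / 243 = -0.02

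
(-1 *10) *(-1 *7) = 70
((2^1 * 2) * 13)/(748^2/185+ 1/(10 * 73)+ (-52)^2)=1404520/154722661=0.01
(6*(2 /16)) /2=3 /8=0.38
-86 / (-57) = 86 / 57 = 1.51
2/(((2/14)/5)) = 70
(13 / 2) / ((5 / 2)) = 13 / 5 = 2.60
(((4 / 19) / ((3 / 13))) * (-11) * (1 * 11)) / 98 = -3146 / 2793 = -1.13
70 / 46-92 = -2081 / 23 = -90.48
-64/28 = -16/7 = -2.29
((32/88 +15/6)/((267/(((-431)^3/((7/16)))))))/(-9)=640503928/2937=218081.01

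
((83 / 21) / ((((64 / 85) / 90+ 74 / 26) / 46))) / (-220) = -6328335 / 21858914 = -0.29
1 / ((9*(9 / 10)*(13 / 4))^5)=0.00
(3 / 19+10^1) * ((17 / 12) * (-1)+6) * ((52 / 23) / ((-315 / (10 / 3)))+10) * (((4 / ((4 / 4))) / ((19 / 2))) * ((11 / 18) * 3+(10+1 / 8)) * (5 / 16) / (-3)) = -47183834225 / 193692384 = -243.60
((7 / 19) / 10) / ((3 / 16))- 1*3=-799 / 285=-2.80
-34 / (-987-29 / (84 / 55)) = 0.03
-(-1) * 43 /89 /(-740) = -43 /65860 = -0.00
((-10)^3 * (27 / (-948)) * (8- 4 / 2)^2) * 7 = 567000 / 79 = 7177.22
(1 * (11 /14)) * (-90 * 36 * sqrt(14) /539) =-1620 * sqrt(14) /343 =-17.67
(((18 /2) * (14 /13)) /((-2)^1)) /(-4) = 63 /52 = 1.21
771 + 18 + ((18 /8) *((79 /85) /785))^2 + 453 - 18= 1224.00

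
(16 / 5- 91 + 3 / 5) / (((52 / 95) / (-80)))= 165680 / 13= 12744.62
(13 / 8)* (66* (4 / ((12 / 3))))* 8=858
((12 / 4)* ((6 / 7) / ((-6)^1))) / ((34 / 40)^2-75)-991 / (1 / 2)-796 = -577758906 / 207977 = -2777.99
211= 211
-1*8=-8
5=5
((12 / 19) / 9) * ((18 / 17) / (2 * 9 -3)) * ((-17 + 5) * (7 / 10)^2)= -1176 / 40375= -0.03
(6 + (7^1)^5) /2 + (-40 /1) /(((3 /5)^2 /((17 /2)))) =7462.06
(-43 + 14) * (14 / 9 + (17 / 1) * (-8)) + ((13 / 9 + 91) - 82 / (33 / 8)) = 43686 / 11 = 3971.45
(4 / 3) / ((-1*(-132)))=1 / 99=0.01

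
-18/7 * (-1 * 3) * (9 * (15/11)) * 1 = 7290/77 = 94.68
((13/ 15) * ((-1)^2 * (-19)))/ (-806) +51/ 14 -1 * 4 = -1096/ 3255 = -0.34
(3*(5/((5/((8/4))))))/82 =3/41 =0.07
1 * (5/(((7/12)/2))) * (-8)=-960/7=-137.14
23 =23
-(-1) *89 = 89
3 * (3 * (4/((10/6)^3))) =972/125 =7.78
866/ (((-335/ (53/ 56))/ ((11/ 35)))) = -252439/ 328300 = -0.77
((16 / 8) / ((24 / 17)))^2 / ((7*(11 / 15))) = 0.39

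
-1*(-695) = 695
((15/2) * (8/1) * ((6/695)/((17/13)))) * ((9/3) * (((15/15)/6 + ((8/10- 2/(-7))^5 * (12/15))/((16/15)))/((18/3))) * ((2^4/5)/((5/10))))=1021064006976/620545953125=1.65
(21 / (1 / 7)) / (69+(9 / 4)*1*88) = 49 / 89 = 0.55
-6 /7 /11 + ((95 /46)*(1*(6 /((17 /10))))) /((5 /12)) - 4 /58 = 15145472 /873103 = 17.35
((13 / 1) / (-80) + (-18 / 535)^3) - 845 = -2070720902287 / 2450086000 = -845.16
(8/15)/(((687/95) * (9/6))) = 304/6183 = 0.05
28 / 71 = 0.39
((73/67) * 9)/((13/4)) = 2628/871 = 3.02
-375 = -375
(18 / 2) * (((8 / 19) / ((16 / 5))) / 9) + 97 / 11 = 3741 / 418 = 8.95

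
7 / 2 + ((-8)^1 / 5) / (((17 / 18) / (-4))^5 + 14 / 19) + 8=2523900039847 / 270618695650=9.33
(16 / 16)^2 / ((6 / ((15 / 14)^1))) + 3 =89 / 28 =3.18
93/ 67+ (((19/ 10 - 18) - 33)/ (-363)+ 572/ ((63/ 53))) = 2465498347/ 5107410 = 482.73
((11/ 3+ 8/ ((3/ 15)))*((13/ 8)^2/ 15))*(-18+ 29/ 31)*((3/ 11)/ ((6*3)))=-11711531/ 5892480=-1.99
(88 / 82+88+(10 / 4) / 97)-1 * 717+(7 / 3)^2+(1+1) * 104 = -29669291 / 71586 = -414.46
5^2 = 25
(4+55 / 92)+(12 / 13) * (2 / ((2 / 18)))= 25371 / 1196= 21.21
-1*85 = -85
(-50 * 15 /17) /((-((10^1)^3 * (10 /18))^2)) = 243 /1700000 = 0.00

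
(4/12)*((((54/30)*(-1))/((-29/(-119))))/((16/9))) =-3213/2320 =-1.38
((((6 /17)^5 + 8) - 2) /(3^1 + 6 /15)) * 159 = 6778899810 /24137569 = 280.84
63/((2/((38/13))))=1197/13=92.08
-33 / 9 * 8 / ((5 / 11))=-968 / 15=-64.53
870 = 870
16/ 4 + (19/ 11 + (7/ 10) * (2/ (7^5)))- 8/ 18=6278714/ 1188495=5.28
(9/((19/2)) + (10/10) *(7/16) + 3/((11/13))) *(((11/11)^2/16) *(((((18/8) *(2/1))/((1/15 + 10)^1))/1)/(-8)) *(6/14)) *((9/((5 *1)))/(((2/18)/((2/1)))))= -0.24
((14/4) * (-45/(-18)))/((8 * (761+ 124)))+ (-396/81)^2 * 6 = 7310399/50976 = 143.41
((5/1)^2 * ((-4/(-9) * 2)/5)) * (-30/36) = -100/27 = -3.70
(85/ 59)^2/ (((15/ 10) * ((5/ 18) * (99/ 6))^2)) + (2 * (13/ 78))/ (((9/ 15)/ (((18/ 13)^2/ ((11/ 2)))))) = 18473496/ 71182969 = 0.26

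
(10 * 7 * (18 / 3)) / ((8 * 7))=15 / 2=7.50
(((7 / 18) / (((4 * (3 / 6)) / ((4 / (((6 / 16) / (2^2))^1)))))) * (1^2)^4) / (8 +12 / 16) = 128 / 135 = 0.95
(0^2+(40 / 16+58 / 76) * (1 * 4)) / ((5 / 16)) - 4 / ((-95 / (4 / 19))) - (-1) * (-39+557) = 1010398 / 1805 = 559.78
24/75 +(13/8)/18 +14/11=1.68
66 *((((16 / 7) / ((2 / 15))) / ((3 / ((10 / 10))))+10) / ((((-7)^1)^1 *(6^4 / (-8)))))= 1210 / 1323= 0.91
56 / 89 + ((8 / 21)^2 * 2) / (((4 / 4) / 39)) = 156328 / 13083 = 11.95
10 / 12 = 5 / 6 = 0.83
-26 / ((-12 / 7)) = 91 / 6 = 15.17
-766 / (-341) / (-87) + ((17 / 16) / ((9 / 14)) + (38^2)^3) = 2143810794057479 / 712008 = 3010936385.63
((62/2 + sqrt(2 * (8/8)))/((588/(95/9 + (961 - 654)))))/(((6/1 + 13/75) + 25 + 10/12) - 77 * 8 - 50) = -1107475/41938659 - 35725 * sqrt(2)/41938659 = -0.03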